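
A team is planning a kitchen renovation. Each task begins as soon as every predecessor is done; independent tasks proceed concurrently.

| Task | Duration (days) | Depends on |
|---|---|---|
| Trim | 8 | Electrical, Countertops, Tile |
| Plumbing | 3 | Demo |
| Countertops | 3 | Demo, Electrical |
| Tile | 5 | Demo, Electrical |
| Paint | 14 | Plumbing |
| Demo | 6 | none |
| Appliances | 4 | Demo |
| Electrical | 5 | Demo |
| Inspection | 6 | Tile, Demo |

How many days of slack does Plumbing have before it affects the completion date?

Critical path: Demo→Electrical→Tile→Trim = 6+5+5+8 = 24, so the finish is 24 days.
The longest chain containing Plumbing totals 23 days.
Slack of Plumbing = 7 − 6 = 1 day.

1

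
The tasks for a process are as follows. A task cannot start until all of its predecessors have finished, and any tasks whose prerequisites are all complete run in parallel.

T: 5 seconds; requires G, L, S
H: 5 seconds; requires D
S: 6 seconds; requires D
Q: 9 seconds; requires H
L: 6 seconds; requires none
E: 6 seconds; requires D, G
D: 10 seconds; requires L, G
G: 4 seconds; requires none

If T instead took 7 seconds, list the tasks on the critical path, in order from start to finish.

Critical path before the change: L→D→H→Q = 6+10+5+9 = 30 giving 30 seconds.
T is off the critical path — its longest chain is 27 seconds, giving 3 of slack.
The critical path is still L→D→H→Q; finish is now 30 seconds.

L, D, H, Q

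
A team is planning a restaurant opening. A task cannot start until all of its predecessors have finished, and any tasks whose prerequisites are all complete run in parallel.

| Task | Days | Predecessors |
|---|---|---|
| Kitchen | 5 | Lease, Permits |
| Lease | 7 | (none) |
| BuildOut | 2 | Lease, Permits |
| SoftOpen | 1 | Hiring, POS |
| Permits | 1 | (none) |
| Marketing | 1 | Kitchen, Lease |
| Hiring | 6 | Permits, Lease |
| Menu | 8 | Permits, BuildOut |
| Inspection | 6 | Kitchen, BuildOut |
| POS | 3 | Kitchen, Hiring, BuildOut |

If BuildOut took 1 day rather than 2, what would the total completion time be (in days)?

18

As given, the longest chain is Lease→Kitchen→Inspection = 7+5+6 = 18, so the finish is 18 days.
The longest path through BuildOut is only 17 days, so BuildOut has float 1.
That remains the longest chain; total 18 days.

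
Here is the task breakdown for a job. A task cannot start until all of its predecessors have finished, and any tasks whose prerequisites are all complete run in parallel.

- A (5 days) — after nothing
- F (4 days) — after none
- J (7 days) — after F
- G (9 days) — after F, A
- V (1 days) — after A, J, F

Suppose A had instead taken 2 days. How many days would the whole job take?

13

As given, the longest chain is A→G = 5+9 = 14, so the finish is 14 days.
A is on the critical path; changing it to 2 makes that path 11 days.
New critical path: F→G = 4+9 = 13 ⇒ 13 days.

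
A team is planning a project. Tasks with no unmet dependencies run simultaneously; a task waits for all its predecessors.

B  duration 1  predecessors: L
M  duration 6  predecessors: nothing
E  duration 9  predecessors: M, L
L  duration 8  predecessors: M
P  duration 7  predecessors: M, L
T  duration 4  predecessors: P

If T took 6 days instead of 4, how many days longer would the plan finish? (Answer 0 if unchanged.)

Actual critical path: M→L→P→T = 6+8+7+4 = 25 ⇒ 25 days.
T lies on that path, so at 6 days the path becomes 27 days.
That remains the longest chain; total 27 days.
Change in finish: 27 − 25 = +2 days.

2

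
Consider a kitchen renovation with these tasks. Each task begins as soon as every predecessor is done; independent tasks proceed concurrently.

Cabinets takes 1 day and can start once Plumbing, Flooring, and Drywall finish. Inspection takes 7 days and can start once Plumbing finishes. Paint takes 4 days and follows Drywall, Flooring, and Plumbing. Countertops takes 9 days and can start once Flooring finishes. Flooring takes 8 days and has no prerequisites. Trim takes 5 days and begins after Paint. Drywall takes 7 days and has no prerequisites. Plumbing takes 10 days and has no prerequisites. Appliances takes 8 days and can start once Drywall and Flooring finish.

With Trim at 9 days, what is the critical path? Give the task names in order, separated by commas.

Actual critical path: Plumbing→Paint→Trim = 10+4+5 = 19 ⇒ 19 days.
Trim is on the critical path; changing it to 9 makes that path 23 days.
The critical path is still Plumbing→Paint→Trim; finish is now 23 days.

Plumbing, Paint, Trim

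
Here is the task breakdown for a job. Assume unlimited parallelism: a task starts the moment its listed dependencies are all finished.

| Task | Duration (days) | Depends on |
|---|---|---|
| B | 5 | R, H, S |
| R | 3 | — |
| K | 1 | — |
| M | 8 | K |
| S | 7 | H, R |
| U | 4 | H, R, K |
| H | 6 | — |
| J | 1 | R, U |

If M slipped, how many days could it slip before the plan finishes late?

H→S→B = 6+7+5 = 18 sets the makespan at 18 days.
The longest chain containing M totals 9 days.
Float = 18 − 9 = 9.

9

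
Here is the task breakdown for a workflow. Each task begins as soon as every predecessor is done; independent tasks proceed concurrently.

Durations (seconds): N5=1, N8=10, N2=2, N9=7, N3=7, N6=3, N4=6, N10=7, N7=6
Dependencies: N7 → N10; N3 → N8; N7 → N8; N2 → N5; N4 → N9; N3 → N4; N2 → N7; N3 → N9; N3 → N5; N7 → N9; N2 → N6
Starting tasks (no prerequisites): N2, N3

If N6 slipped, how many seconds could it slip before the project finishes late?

Critical path: N3→N4→N9 = 7+6+7 = 20, so the finish is 20 seconds.
The longest chain containing N6 totals 5 seconds.
Slack of N6 = 17 − 2 = 15 seconds.

15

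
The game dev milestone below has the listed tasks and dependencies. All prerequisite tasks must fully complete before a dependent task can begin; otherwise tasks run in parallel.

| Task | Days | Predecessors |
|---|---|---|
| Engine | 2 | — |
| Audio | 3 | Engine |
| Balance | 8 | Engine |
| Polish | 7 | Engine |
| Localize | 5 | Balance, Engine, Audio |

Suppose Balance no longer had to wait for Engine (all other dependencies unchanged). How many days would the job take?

With the dependency in place, Engine→Balance→Localize = 2+8+5 = 15 sets the finish at 15 days.
Without Engine→Balance, Balance's earliest start moves from 2 to 0.
The longest chain is now Balance→Localize = 8+5 = 13, so the job takes 13 days.

13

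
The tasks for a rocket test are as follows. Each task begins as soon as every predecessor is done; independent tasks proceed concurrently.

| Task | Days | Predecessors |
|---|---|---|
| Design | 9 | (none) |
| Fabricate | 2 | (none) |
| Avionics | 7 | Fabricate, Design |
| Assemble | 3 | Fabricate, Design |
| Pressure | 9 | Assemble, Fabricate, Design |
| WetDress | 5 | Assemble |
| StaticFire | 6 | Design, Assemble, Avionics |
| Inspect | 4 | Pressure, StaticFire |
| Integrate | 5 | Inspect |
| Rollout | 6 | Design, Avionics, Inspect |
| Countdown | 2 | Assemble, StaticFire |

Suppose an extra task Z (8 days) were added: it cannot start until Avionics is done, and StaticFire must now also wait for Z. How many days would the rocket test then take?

40

Originally the rocket test takes 32 days.
With Z inserted, StaticFire now waits for max(Design, Assemble, Avionics, Z).
New critical path: Design→Avionics→Z→StaticFire→Inspect→Rollout = 9+7+8+6+4+6 = 40 ⇒ 40 days.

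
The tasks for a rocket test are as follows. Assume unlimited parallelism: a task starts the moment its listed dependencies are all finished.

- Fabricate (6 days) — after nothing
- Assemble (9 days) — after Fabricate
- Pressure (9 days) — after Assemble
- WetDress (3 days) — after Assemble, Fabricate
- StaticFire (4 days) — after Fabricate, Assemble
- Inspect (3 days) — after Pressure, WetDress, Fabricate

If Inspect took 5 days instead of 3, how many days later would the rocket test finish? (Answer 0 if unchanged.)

Baseline: Fabricate→Assemble→Pressure→Inspect = 6+9+9+3 = 27 → 27 days.
Inspect is on the critical path; changing it to 5 makes that path 29 days.
That remains the longest chain; total 29 days.
Change in finish: 29 − 27 = +2 days.

2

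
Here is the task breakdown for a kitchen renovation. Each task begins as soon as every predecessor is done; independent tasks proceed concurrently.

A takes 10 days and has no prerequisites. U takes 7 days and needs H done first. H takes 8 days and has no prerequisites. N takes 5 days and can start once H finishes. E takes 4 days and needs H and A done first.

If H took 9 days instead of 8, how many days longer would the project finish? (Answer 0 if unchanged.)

Critical path before the change: H→U = 8+7 = 15 giving 15 days.
H lies on that path, so at 9 days the path becomes 16 days.
That remains the longest chain; total 16 days.
Change in finish: 16 − 15 = +1 days.

1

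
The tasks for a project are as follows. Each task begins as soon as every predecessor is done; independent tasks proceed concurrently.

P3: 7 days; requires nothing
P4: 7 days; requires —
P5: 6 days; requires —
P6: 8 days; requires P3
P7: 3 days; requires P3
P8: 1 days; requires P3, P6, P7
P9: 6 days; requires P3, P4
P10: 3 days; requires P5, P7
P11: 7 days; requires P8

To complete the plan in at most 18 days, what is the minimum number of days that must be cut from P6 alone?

Current finish: 23 days; target: 18.
P6 is on every critical path, so each day cut from P6 cuts the finish by one (this holds down to a finish of 18).
Need 23 − 18 = 5 days off P6 → P6 becomes 3 days, finish becomes 18.

5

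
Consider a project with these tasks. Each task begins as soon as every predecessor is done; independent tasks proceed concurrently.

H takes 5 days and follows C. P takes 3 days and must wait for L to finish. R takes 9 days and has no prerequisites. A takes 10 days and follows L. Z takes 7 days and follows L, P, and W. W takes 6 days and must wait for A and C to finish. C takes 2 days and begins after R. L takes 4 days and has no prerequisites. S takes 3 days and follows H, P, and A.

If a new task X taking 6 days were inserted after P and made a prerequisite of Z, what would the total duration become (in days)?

27

Originally the schedule takes 27 days.
With X inserted, Z now waits for max(L, P, W, X).
New critical path: L→A→W→Z = 4+10+6+7 = 27 ⇒ 27 days.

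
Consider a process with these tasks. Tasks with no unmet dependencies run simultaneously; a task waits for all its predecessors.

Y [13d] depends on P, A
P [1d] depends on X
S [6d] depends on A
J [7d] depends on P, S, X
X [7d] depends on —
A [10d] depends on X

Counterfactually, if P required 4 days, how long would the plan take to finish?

Baseline: X→A→S→J = 7+10+6+7 = 30 → 30 days.
P is off the critical path — its longest chain is 21 days, giving 9 of slack.
The critical path is still X→A→S→J; finish is now 30 days.

30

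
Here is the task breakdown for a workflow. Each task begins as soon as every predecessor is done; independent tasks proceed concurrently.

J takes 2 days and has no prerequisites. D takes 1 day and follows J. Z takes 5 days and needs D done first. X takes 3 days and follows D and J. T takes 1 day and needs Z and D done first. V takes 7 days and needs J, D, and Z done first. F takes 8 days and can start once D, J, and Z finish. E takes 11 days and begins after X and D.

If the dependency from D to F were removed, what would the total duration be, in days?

17

Before: longest chain J→D→X→E = 2+1+3+11 = 17, finish 17.
Dropping D→F doesn't change F's earliest start (8); another predecessor still binds.
The longest chain is now J→D→X→E = 2+1+3+11 = 17, so the job takes 17 days.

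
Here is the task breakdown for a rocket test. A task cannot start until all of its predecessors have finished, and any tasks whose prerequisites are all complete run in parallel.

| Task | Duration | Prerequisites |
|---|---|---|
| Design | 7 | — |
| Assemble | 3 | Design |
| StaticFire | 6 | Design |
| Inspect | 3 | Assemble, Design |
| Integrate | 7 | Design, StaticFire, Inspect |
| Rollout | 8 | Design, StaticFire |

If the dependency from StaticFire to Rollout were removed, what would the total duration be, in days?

20

With the dependency in place, Design→StaticFire→Rollout = 7+6+8 = 21 sets the finish at 21 days.
Without StaticFire→Rollout, Rollout's earliest start moves from 13 to 7.
After: Design→Assemble→Inspect→Integrate = 7+3+3+7 = 20 → 20 days.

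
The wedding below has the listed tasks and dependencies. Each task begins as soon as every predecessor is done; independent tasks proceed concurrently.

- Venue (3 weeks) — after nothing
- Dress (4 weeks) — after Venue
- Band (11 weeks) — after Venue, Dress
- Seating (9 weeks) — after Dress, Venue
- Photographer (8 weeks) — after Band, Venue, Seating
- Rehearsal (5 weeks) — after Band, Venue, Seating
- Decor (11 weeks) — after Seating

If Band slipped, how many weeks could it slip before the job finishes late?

1

The longest chain is Venue→Dress→Seating→Decor = 3+4+9+11 = 27; overall finish 27 weeks.
The longest chain containing Band totals 26 weeks.
Float = 27 − 26 = 1.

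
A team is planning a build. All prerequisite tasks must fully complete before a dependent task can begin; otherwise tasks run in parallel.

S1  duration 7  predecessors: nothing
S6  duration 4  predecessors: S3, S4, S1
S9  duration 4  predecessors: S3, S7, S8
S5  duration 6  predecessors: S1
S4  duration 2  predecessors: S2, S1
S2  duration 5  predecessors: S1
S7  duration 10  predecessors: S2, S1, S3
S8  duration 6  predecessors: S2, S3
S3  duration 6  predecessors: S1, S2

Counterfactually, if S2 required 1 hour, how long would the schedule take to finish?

Critical path before the change: S1→S2→S3→S7→S9 = 7+5+6+10+4 = 32 giving 32 hours.
Since S2 is critical, the -4 change carries straight to that chain (now 28 hours).
The critical path is still S1→S2→S3→S7→S9; finish is now 28 hours.

28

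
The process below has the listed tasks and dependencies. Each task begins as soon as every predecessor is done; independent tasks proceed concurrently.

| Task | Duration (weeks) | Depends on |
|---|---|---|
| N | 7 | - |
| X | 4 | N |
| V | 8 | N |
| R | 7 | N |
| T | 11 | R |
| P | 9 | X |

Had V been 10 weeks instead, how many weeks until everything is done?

25

Critical path before the change: N→R→T = 7+7+11 = 25 giving 25 weeks.
V has 10 weeks of float (longest path through it is 15).
No other chain overtakes it, so the finish is 25 weeks.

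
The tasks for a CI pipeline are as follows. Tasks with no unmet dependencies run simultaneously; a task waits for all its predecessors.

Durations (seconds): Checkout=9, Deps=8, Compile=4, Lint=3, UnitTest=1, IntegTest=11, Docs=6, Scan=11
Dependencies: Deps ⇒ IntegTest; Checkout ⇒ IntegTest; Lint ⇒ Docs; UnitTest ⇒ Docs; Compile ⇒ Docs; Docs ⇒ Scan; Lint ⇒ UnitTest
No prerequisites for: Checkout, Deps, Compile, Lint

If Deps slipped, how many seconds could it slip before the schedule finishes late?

2

The longest chain is Compile→Docs→Scan = 4+6+11 = 21; overall finish 21 seconds.
Longest path through Deps: 19 seconds (earliest finish 8, latest finish 10).
Float = 21 − 19 = 2.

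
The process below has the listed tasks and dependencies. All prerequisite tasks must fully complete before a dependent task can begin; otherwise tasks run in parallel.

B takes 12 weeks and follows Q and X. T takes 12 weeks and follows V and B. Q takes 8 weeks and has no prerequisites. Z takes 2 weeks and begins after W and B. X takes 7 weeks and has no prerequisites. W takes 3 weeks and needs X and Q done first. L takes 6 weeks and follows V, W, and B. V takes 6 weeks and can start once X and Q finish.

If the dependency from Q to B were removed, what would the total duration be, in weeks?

31

With the dependency in place, Q→B→T = 8+12+12 = 32 sets the finish at 32 weeks.
Without Q→B, B's earliest start moves from 8 to 7.
New critical path: X→B→T = 7+12+12 = 31 ⇒ 31 weeks.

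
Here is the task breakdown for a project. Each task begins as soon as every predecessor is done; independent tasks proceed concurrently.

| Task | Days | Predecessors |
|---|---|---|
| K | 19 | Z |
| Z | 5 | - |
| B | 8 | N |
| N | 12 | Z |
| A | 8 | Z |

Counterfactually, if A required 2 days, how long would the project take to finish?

25

Critical path before the change: Z→N→B = 5+12+8 = 25 giving 25 days.
A is off the critical path — its longest chain is 13 days, giving 12 of slack.
That remains the longest chain; total 25 days.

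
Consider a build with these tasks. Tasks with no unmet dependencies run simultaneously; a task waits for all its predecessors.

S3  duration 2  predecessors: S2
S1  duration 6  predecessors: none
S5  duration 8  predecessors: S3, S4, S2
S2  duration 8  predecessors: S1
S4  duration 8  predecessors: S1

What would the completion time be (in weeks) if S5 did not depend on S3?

22

Original critical path: S1→S2→S3→S5 = 6+8+2+8 = 24 ⇒ 24 weeks.
Without S3→S5, S5's earliest start moves from 16 to 14.
The longest chain is now S1→S2→S5 = 6+8+8 = 22, so the schedule takes 22 weeks.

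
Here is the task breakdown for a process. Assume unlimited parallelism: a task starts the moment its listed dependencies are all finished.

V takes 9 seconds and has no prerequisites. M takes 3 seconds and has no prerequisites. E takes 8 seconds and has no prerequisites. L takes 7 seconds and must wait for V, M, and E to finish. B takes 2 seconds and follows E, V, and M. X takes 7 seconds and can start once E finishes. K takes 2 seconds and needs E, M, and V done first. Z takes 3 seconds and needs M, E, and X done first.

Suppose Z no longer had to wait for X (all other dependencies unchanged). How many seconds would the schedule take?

Original critical path: E→X→Z = 8+7+3 = 18 ⇒ 18 seconds.
Without X→Z, Z's earliest start moves from 15 to 8.
After: V→L = 9+7 = 16 → 16 seconds.

16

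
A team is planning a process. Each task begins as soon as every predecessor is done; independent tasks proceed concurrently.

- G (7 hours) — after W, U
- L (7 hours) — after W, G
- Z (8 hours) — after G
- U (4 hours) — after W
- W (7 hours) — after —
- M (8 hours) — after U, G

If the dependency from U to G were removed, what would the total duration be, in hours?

Original critical path: W→U→G→Z = 7+4+7+8 = 26 ⇒ 26 hours.
Without U→G, G's earliest start moves from 11 to 7.
New critical path: W→G→Z = 7+7+8 = 22 ⇒ 22 hours.

22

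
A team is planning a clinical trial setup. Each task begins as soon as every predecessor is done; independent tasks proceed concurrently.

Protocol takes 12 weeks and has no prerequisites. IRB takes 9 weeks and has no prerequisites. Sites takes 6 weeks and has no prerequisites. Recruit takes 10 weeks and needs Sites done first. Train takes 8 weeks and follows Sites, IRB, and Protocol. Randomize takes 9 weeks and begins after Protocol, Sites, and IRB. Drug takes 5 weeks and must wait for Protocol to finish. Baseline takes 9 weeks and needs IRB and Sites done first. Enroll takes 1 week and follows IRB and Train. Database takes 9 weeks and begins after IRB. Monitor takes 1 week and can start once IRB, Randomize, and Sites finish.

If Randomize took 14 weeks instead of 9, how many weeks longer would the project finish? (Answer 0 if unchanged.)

Baseline: Protocol→Randomize→Monitor = 12+9+1 = 22 → 22 weeks.
Since Randomize is critical, the +5 change carries straight to that chain (now 27 weeks).
That remains the longest chain; total 27 weeks.
Change in finish: 27 − 22 = +5 weeks.

5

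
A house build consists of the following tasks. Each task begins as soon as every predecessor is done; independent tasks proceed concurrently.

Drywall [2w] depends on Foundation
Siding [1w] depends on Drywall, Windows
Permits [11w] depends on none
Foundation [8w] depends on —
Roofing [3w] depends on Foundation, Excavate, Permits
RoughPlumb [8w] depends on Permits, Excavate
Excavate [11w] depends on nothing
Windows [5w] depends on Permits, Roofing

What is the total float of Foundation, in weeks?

Permits→Roofing→Windows→Siding = 11+3+5+1 = 20 sets the makespan at 20 weeks.
The longest chain containing Foundation totals 17 weeks.
Slack of Foundation = 3 − 0 = 3 weeks.

3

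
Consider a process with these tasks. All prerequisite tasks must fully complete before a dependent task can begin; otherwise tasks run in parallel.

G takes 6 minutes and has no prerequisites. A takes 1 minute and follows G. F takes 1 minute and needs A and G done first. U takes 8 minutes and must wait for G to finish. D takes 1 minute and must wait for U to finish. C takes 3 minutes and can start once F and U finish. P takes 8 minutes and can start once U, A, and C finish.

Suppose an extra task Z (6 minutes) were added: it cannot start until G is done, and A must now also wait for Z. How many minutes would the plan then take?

Originally the plan takes 25 minutes.
With Z inserted, A now waits for max(G, Z).
New critical path: G→Z→A→F→C→P = 6+6+1+1+3+8 = 25 ⇒ 25 minutes.

25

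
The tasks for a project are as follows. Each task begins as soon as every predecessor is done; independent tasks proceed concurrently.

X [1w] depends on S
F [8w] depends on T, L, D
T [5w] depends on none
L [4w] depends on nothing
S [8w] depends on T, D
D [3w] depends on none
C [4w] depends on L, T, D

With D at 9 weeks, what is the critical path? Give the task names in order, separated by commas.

D, S, X

The binding path is T→S→X = 5+8+1 = 14; finish at 14 weeks.
D has 2 weeks of float (longest path through it is 12).
The binding chain switches to D→S→X = 9+8+1 = 18; finish 18 weeks.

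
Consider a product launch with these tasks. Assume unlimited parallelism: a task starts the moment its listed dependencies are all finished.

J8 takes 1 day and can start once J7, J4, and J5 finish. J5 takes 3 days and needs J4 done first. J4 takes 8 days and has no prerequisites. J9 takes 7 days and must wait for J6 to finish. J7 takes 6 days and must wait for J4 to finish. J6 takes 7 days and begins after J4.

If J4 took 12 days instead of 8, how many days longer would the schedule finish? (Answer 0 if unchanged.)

Actual critical path: J4→J6→J9 = 8+7+7 = 22 ⇒ 22 days.
J4 lies on that path, so at 12 days the path becomes 26 days.
No other chain overtakes it, so the finish is 26 days.
Change in finish: 26 − 22 = +4 days.

4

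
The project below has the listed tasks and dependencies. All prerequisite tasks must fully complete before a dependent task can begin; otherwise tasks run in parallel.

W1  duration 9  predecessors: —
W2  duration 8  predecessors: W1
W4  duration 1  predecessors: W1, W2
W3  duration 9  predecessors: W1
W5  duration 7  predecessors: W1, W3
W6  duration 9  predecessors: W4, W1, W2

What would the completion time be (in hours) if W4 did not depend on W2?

Original critical path: W1→W2→W4→W6 = 9+8+1+9 = 27 ⇒ 27 hours.
Without W2→W4, W4's earliest start moves from 17 to 9.
After: W1→W2→W6 = 9+8+9 = 26 → 26 hours.

26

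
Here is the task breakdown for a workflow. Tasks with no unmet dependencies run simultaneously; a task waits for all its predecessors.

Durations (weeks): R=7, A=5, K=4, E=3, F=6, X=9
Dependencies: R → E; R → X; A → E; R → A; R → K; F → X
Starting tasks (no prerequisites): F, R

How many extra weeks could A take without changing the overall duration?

1

Critical path: R→X = 7+9 = 16, so the finish is 16 weeks.
The longest chain containing A totals 15 weeks.
Float = 16 − 15 = 1.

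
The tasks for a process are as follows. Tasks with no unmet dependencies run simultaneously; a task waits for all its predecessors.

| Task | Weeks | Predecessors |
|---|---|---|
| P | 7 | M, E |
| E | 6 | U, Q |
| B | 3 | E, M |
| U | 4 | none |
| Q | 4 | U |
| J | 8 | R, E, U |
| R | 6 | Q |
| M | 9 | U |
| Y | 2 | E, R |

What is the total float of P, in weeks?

1

U→Q→R→J = 4+4+6+8 = 22 sets the makespan at 22 weeks.
P finishes as early as 21 and must finish by 22.
Float = 22 − 21 = 1.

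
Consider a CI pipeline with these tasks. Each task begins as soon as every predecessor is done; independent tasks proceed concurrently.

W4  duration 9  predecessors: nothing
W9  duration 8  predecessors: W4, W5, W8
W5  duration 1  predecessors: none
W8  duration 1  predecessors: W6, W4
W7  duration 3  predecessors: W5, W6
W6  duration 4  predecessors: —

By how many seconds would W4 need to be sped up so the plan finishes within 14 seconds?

4

Current finish: 18 seconds; target: 14.
W4 is on every critical path, so each second cut from W4 cuts the finish by one (this holds down to a finish of 13).
Need 18 − 14 = 4 seconds off W4 → W4 becomes 5 seconds, finish becomes 14.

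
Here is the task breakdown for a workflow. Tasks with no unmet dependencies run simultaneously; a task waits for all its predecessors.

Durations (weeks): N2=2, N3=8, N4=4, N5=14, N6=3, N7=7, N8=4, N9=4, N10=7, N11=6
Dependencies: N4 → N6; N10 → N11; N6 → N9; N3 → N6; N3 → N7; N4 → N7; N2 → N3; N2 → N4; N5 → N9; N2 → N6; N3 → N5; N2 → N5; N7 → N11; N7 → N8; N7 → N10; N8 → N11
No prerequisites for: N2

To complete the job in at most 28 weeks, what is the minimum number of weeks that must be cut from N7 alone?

Current finish: 30 weeks; target: 28.
N7 is on every critical path, so each week cut from N7 cuts the finish by one (this holds down to a finish of 28).
Need 30 − 28 = 2 weeks off N7 → N7 becomes 5 weeks, finish becomes 28.

2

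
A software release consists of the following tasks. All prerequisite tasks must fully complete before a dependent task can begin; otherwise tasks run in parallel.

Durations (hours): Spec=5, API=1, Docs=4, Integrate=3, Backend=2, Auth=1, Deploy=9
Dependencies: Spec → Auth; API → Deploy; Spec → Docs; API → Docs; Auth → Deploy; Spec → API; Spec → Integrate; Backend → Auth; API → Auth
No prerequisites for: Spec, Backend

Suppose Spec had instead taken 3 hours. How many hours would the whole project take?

14

Actual critical path: Spec→API→Auth→Deploy = 5+1+1+9 = 16 ⇒ 16 hours.
Since Spec is critical, the -2 change carries straight to that chain (now 14 hours).
The critical path is still Spec→API→Auth→Deploy; finish is now 14 hours.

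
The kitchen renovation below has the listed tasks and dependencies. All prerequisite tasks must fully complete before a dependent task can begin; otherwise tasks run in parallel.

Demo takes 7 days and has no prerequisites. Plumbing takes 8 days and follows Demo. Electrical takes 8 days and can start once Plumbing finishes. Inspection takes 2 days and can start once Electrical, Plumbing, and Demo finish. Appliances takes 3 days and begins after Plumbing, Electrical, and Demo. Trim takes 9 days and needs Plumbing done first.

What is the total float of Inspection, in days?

Critical path: Demo→Plumbing→Electrical→Appliances = 7+8+8+3 = 26, so the finish is 26 days.
Inspection finishes as early as 25 and must finish by 26.
Slack of Inspection = 24 − 23 = 1 day.

1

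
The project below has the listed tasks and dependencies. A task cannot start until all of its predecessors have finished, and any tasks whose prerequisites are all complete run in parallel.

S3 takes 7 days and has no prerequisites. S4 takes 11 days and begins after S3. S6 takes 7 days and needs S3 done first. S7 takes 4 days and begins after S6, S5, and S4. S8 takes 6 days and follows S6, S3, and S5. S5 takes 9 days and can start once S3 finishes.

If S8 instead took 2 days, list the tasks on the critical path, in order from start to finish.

S3, S4, S7

Critical path before the change: S3→S5→S8 = 7+9+6 = 22 giving 22 days.
S8 lies on that path, so at 2 days the path becomes 18 days.
The binding chain switches to S3→S4→S7 = 7+11+4 = 22; finish 22 days.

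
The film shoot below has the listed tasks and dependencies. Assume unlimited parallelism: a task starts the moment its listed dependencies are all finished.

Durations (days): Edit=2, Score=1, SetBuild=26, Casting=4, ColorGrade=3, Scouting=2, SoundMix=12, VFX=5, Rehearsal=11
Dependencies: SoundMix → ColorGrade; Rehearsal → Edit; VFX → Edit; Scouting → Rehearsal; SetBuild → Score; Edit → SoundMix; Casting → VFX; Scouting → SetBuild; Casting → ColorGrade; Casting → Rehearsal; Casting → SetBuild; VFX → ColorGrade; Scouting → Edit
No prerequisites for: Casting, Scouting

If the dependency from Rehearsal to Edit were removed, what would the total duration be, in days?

Original critical path: Casting→Rehearsal→Edit→SoundMix→ColorGrade = 4+11+2+12+3 = 32 ⇒ 32 days.
Without Rehearsal→Edit, Edit's earliest start moves from 15 to 9.
The longest chain is now Casting→SetBuild→Score = 4+26+1 = 31, so the plan takes 31 days.

31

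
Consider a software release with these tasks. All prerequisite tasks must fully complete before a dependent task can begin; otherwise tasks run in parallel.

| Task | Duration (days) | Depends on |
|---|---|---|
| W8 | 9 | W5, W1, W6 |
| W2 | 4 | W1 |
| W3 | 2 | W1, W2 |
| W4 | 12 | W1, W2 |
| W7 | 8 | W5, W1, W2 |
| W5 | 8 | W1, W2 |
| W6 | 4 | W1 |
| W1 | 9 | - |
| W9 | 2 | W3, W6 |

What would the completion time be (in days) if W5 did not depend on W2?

Original critical path: W1→W2→W5→W8 = 9+4+8+9 = 30 ⇒ 30 days.
Without W2→W5, W5's earliest start moves from 13 to 9.
The longest chain is now W1→W5→W8 = 9+8+9 = 26, so the schedule takes 26 days.

26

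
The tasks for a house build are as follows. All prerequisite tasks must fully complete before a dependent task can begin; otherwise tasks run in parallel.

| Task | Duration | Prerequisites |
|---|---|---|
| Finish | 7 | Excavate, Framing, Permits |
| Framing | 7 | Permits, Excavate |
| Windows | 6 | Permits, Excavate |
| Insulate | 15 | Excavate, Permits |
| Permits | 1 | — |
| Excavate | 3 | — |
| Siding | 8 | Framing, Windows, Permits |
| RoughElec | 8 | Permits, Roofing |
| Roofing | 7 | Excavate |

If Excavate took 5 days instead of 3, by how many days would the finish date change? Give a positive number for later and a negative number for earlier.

2

The binding path is Excavate→Framing→Siding = 3+7+8 = 18; finish at 18 days.
Excavate is on the critical path; changing it to 5 makes that path 20 days.
The critical path is still Excavate→Framing→Siding; finish is now 20 days.
Change in finish: 20 − 18 = +2 days.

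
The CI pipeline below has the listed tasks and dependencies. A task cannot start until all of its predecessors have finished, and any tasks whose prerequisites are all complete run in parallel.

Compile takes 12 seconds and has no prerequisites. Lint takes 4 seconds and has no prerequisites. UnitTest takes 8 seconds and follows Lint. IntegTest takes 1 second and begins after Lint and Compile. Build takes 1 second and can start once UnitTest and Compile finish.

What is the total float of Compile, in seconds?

The longest chain is Compile→IntegTest = 12+1 = 13; overall finish 13 seconds.
Compile finishes as early as 12 and must finish by 12.
Float = 13 − 13 = 0.

0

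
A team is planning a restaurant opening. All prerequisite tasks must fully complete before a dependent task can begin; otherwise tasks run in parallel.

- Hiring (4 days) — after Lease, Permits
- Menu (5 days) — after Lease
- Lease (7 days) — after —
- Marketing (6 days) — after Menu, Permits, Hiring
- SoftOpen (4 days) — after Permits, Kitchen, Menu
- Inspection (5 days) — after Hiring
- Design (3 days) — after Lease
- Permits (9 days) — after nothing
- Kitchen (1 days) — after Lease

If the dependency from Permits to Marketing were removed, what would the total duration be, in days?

19

Before: longest chain Permits→Hiring→Marketing = 9+4+6 = 19, finish 19.
Dropping Permits→Marketing doesn't change Marketing's earliest start (13); another predecessor still binds.
New critical path: Permits→Hiring→Marketing = 9+4+6 = 19 ⇒ 19 days.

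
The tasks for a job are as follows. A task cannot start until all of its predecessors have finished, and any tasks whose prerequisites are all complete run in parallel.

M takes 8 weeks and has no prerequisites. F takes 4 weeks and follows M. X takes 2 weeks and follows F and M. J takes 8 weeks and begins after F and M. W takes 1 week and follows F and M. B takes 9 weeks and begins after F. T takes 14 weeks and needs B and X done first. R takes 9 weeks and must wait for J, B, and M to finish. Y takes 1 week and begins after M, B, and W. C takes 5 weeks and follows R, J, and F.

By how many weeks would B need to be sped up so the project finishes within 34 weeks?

Current finish: 35 weeks; target: 34.
B is on every critical path, so each week cut from B cuts the finish by one (this holds down to a finish of 34).
Need 35 − 34 = 1 week off B → B becomes 8 weeks, finish becomes 34.

1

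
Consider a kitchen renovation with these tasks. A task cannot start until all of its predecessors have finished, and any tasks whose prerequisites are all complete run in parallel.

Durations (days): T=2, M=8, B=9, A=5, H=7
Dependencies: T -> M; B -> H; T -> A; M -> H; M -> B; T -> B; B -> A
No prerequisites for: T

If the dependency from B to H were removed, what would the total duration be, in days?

Before: longest chain T→M→B→H = 2+8+9+7 = 26, finish 26.
Without B→H, H's earliest start moves from 19 to 10.
After: T→M→B→A = 2+8+9+5 = 24 → 24 days.

24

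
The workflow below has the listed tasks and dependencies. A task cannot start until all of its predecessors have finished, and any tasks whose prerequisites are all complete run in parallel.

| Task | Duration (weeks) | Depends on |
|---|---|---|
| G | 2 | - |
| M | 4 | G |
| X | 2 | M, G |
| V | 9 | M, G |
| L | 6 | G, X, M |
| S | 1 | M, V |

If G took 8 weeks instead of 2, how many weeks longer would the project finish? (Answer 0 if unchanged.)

6

The binding path is G→M→V→S = 2+4+9+1 = 16; finish at 16 weeks.
G lies on that path, so at 8 weeks the path becomes 22 weeks.
That remains the longest chain; total 22 weeks.
Change in finish: 22 − 16 = +6 weeks.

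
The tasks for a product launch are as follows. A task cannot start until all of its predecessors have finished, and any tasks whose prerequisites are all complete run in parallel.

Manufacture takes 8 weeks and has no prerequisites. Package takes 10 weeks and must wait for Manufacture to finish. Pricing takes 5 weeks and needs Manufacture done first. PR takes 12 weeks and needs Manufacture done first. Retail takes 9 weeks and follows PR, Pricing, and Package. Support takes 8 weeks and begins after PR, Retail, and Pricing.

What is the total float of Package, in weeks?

The longest chain is Manufacture→PR→Retail→Support = 8+12+9+8 = 37; overall finish 37 weeks.
Package finishes as early as 18 and must finish by 20.
Float = 37 − 35 = 2.

2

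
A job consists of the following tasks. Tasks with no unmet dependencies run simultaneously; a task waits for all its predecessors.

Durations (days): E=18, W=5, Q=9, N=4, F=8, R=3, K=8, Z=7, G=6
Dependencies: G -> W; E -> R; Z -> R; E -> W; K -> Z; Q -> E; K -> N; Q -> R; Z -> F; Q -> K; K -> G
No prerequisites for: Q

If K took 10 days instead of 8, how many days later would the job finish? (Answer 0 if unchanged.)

Critical path before the change: Q→K→Z→F = 9+8+7+8 = 32 giving 32 days.
K lies on that path, so at 10 days the path becomes 34 days.
The critical path is still Q→K→Z→F; finish is now 34 days.
Change in finish: 34 − 32 = +2 days.

2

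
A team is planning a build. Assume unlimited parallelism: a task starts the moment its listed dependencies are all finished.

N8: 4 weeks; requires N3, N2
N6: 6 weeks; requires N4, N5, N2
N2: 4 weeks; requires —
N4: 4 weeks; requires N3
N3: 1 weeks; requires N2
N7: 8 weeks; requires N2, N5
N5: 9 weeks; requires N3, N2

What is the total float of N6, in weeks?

Critical path: N2→N3→N5→N7 = 4+1+9+8 = 22, so the finish is 22 weeks.
Longest path through N6: 20 weeks (earliest finish 20, latest finish 22).
Float = 22 − 20 = 2.

2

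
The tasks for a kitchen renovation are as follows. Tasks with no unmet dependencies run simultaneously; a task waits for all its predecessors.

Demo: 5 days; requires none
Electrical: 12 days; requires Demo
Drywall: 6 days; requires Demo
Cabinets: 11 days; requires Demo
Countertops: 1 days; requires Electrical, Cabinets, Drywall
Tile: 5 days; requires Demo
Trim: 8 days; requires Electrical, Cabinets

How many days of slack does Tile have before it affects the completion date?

15

Demo→Electrical→Trim = 5+12+8 = 25 sets the makespan at 25 days.
The longest chain containing Tile totals 10 days.
Slack of Tile = 20 − 5 = 15 days.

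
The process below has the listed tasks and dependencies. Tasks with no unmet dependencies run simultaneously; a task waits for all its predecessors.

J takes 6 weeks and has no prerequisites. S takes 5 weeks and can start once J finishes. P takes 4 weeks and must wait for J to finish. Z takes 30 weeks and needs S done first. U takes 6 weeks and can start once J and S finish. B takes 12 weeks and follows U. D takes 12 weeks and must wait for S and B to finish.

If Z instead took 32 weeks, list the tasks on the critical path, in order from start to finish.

J, S, Z

Actual critical path: J→S→Z = 6+5+30 = 41 ⇒ 41 weeks.
Z lies on that path, so at 32 weeks the path becomes 43 weeks.
The critical path is still J→S→Z; finish is now 43 weeks.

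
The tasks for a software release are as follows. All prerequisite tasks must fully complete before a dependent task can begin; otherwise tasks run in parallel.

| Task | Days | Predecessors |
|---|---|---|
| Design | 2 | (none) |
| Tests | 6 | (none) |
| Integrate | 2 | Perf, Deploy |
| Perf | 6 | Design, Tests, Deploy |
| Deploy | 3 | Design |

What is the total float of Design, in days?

Critical path: Tests→Perf→Integrate = 6+6+2 = 14, so the finish is 14 days.
Design finishes as early as 2 and must finish by 3.
Slack of Design = 1 − 0 = 1 day.

1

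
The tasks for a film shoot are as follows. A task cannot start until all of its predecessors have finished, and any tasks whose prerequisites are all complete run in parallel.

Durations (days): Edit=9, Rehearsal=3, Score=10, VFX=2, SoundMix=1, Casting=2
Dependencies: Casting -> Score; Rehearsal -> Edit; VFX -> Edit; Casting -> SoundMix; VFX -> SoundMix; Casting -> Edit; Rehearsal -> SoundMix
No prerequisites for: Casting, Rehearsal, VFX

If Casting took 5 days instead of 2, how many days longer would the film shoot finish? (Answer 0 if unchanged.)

3

Baseline: Casting→Score = 2+10 = 12 → 12 days.
Since Casting is critical, the +3 change carries straight to that chain (now 15 days).
No other chain overtakes it, so the finish is 15 days.
Change in finish: 15 − 12 = +3 days.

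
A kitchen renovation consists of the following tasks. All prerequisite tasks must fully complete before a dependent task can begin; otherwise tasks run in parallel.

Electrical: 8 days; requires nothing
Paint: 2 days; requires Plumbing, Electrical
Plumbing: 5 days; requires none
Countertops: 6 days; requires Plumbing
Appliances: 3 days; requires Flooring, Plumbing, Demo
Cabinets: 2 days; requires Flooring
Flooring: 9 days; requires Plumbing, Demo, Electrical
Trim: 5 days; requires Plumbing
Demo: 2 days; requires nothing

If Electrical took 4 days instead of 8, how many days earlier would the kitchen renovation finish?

3

Baseline: Electrical→Flooring→Appliances = 8+9+3 = 20 → 20 days.
Since Electrical is critical, the -4 change carries straight to that chain (now 16 days).
The binding chain switches to Plumbing→Flooring→Appliances = 5+9+3 = 17; finish 17 days.
Change in finish: 17 − 20 = -3 days.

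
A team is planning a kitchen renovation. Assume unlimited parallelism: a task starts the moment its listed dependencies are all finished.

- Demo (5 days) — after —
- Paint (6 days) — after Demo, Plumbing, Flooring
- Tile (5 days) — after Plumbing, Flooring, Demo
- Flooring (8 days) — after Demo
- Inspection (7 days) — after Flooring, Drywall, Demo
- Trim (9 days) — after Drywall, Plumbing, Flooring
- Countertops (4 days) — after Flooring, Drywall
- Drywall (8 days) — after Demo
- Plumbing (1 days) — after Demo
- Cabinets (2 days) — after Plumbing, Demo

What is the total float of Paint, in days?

3

Demo→Drywall→Trim = 5+8+9 = 22 sets the makespan at 22 days.
Paint finishes as early as 19 and must finish by 22.
So Paint can slip 22 − 19 = 3 days.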